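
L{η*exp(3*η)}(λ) (λ - 3)^(-2)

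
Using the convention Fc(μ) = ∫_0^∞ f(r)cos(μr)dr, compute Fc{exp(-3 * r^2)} sqrt(3) * sqrt(pi) * exp(-μ^2/12)/6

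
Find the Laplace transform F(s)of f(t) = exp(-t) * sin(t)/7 1/(7 * ((s+1)^2+1))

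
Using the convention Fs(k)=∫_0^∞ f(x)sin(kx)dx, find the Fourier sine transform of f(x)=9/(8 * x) 9 * pi/16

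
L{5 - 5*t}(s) 5/s - 5/s^2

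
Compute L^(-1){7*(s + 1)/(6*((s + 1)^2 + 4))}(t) 7*exp(-t)*cos(2*t)/6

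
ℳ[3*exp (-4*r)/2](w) 3*gamma (w)/ (2*2^ (2*w))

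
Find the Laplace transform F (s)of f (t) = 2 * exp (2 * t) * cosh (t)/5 2 * (s - 2)/ (5 * ( (s - 2)^2 - 1))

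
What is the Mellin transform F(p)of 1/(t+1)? pi*csc(pi*p)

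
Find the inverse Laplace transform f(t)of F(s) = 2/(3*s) 2/3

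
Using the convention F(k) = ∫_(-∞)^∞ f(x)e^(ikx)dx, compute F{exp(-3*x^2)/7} sqrt(3)*sqrt(pi)*exp(-k^2/12)/21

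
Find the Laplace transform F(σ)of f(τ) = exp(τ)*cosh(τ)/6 (σ - 1)/(6*σ*(σ - 2))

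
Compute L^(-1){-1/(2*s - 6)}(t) -exp(3*t)/2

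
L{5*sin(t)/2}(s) 5/(2*(s^2 + 1))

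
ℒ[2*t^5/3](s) 80/s^6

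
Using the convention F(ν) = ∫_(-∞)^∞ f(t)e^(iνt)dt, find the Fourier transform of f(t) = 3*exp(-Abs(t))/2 3/(ν^2 + 1)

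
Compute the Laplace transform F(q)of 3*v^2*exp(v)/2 3/(q - 1)^3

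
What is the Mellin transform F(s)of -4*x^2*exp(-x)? -4*gamma(s + 2)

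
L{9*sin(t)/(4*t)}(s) 9*atan(1/s)/4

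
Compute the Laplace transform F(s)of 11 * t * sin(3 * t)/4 33 * s/(2 * (s^2 + 9)^2)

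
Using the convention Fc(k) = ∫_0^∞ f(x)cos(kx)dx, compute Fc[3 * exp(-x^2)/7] 3 * sqrt(pi) * exp(-k^2/4)/14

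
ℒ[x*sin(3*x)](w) 6*w/(w^2 + 9) ^2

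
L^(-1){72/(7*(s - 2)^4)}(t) 12*t^3*exp(2*t)/7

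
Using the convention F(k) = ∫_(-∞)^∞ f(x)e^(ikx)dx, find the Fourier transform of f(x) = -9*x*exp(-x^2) -9*I*sqrt(pi)*k*exp(-k^2/4)/2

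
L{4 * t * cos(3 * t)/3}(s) 4 * (s^2-9)/(3 * (s^2 + 9)^2)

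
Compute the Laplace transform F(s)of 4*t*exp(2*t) 4/(s - 2)^2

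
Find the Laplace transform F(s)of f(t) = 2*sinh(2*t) 4/(s^2 - 4)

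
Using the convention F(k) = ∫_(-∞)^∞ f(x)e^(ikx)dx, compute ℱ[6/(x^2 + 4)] 3*pi*exp(-2*Abs(k))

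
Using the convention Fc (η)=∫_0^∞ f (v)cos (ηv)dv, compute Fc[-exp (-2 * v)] -2/ (η^2 + 4)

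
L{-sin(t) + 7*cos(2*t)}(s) 7*s/(s^2 + 4) - 1/(s^2 + 1)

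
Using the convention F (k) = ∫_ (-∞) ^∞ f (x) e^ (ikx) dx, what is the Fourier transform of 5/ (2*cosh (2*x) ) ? 5*pi/ (4*cosh (pi*k/4) ) 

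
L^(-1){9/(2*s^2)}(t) 9*t/2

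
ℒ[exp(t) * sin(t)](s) 1/((s - 1)^2 + 1)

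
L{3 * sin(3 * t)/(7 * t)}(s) 3 * atan(3/s)/7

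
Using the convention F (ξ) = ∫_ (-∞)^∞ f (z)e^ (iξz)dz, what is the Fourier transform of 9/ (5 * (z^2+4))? 9 * pi * exp (-2 * Abs (ξ))/10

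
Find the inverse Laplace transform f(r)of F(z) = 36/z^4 6*r^3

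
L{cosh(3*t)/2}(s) s/(2*(s^2 - 9))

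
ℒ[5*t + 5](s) 5/s^2 + 5/s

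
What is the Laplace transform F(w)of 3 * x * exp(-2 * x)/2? 3/(2 * (w+2)^2)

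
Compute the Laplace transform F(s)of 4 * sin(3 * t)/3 4/(s^2 + 9)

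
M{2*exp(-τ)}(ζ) 2*gamma(ζ)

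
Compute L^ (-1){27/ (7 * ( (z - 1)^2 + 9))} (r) 9 * exp (r) * sin (3 * r)/7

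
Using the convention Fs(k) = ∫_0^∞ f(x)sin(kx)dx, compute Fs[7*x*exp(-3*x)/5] 42*k/(5*(k^2 + 9)^2)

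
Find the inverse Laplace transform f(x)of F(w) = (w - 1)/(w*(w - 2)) exp(x)*cosh(x)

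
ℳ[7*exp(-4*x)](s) 7*gamma(s)/4^s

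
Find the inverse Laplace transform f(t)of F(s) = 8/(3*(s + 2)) 8*exp(-2*t)/3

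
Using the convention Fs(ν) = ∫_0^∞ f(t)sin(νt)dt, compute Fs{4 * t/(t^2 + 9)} 2 * pi * exp(-3 * ν)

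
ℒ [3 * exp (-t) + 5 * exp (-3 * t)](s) 5/ (s + 3) + 3/ (s + 1)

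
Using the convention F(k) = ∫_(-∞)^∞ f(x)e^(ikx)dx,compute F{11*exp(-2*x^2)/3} 11*sqrt(2)*sqrt(pi)*exp(-k^2/8)/6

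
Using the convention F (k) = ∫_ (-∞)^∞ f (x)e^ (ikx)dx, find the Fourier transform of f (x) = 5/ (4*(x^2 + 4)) 5*pi*exp (-2*Abs (k))/8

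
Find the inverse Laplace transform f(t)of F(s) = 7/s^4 7 * t^3/6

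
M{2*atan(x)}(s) -pi*sec(pi*s/2)/s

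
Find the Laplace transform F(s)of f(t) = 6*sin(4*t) 24/(s^2 + 16)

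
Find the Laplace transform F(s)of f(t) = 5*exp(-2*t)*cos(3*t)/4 5*(s + 2)/(4*((s + 2)^2 + 9))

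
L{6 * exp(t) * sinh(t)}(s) 6/(s * (s - 2))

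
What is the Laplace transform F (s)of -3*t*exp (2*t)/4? -3/ (4*(s - 2)^2)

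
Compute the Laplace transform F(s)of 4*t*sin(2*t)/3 16*s/(3*(s^2+4)^2)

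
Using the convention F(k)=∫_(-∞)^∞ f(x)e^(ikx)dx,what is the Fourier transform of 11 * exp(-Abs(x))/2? 11/(k^2 + 1)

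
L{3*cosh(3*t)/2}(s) 3*s/(2*(s^2 - 9))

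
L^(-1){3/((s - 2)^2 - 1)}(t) 3*exp(2*t)*sinh(t)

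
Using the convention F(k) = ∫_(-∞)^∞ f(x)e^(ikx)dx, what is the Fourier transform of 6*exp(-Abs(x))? 12/(k^2 + 1)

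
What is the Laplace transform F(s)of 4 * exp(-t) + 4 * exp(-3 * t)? 4/(s + 3) + 4/(s + 1)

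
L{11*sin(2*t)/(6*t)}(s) 11*atan(2/s)/6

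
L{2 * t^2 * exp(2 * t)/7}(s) 4/(7 * (s - 2)^3)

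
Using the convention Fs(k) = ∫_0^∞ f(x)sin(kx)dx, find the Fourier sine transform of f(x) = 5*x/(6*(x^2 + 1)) 5*pi*exp(-k)/12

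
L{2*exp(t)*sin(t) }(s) 2/((s - 1) ^2 + 1) 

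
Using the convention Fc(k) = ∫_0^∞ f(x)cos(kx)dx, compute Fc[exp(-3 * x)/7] 3/(7 * (k^2 + 9))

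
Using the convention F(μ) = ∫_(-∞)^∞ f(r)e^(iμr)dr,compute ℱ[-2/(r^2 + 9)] -2*pi*exp(-3*Abs(μ))/3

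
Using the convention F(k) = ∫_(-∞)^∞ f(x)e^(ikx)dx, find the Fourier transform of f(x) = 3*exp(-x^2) 3*sqrt(pi)*exp(-k^2/4)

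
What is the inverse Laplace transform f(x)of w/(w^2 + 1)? cos(x)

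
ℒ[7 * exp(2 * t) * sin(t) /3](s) 7/(3 * ((s - 2) ^2 + 1) ) 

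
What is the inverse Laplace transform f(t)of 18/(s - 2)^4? 3*t^3*exp(2*t)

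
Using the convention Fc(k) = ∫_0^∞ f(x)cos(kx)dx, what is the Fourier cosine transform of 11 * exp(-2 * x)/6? 11/(3 * (k^2 + 4))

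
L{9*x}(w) 9/w^2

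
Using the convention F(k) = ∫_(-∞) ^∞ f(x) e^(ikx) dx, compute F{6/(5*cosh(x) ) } 6*pi/(5*cosh(pi*k/2) ) 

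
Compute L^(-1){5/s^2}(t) 5*t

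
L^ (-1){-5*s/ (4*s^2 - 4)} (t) -5*cosh (t)/4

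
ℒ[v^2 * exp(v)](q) 2/(q - 1) ^3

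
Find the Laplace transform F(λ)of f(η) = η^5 120/λ^6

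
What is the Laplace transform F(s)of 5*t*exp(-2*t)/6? 5/(6*(s + 2)^2)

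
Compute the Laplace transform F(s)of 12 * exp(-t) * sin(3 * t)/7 36/(7 * ((s + 1)^2 + 9))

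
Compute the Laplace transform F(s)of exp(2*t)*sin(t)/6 1/(6*((s - 2)^2 + 1))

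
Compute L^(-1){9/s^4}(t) 3 * t^3/2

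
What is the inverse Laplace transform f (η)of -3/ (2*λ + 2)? -3*exp (-η)/2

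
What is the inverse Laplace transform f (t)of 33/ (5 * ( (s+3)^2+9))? 11 * exp (-3 * t) * sin (3 * t)/5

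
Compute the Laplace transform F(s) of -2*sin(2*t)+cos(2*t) s/(s^2+4)-4/(s^2+4) 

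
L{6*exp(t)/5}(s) 6/(5*(s - 1))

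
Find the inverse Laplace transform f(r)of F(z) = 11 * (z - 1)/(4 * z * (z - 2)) 11 * exp(r) * cosh(r)/4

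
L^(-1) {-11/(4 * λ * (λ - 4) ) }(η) -11 * exp(2 * η) * sinh(2 * η) /8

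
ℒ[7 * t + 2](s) 7/s^2 + 2/s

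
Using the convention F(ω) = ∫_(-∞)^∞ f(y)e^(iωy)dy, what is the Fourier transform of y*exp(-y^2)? I*sqrt(pi)*ω*exp(-ω^2/4)/2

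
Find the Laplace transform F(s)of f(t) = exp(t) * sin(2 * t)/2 1/((s - 1)^2 + 4)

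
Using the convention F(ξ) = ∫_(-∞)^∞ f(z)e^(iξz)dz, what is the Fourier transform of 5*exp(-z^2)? 5*sqrt(pi)*exp(-ξ^2/4)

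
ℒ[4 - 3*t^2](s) 4/s - 6/s^3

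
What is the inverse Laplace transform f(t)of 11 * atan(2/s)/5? 11 * sin(2 * t)/(5 * t)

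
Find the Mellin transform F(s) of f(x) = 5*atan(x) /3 -5*pi*sec(pi*s/2) /(6*s) 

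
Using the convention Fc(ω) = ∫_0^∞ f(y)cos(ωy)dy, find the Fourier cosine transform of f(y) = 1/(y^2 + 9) pi*exp(-3*ω)/6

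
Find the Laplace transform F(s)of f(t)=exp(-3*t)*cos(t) (s + 3)/((s + 3)^2 + 1)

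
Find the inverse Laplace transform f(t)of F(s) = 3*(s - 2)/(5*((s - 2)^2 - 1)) 3*exp(2*t)*cosh(t)/5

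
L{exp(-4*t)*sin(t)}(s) 1/((s + 4)^2 + 1)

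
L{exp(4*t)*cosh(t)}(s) (s - 4)/((s - 4)^2 - 1)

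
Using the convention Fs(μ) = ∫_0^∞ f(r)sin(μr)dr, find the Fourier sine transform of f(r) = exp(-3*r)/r atan(μ/3)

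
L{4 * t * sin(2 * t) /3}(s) 16 * s/(3 * (s^2+4) ^2) 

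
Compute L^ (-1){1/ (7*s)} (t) 1/7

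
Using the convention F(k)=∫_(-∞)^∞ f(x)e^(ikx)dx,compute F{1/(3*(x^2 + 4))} pi*exp(-2*Abs(k))/6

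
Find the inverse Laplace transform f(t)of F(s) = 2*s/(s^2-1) 2*cosh(t)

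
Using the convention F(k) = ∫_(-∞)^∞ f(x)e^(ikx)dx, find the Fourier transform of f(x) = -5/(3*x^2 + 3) -5*pi*exp(-Abs(k))/3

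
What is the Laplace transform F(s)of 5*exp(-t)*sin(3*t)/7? 15/(7*((s+1)^2+9))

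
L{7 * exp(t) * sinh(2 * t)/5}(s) 14/(5 * ((s - 1)^2-4))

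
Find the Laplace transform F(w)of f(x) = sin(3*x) 3/(w^2 + 9)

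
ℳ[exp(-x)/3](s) gamma(s)/3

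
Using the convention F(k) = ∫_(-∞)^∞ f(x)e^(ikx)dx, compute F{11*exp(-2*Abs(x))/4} 11/(k^2 + 4)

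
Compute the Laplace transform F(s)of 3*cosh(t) 3*s/(s^2 - 1)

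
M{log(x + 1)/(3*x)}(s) -pi*csc(pi*s)/(3*s - 3)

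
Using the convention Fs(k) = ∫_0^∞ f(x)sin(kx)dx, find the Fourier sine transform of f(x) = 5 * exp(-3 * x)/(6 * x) 5 * atan(k/3)/6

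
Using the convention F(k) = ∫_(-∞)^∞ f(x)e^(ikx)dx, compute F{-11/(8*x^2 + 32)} -11*pi*exp(-2*Abs(k))/16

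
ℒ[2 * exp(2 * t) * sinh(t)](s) 2/((s - 2)^2-1)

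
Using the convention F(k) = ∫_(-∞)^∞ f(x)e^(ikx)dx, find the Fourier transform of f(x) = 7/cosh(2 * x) 7 * pi/(2 * cosh(pi * k/4))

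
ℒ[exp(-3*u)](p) 1/(p + 3)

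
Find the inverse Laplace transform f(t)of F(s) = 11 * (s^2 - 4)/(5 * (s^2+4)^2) 11 * t * cos(2 * t)/5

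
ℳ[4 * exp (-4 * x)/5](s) 2^ (2 - 2 * s) * gamma (s)/5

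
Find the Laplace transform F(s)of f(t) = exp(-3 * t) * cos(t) (s+3)/((s+3)^2+1)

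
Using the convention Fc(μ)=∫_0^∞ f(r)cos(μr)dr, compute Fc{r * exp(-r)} (1 - μ^2)/(μ^2 + 1)^2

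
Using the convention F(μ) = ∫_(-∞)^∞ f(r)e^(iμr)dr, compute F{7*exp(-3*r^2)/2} 7*sqrt(3)*sqrt(pi)*exp(-μ^2/12)/6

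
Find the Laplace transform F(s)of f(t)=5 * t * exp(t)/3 5/(3 * (s - 1)^2)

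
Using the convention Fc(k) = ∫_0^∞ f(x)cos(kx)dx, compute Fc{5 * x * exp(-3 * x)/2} 5 * (9 - k^2)/(2 * (k^2 + 9)^2)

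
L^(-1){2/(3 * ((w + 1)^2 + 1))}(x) 2 * exp(-x) * sin(x)/3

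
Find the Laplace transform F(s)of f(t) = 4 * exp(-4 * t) 4/(s + 4)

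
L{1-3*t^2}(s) 1/s - 6/s^3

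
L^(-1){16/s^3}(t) 8 * t^2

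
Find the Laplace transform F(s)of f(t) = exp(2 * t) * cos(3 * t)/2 (s - 2)/(2 * ((s - 2)^2+9))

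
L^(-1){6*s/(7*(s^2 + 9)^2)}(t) t*sin(3*t)/7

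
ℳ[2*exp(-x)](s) 2*gamma(s)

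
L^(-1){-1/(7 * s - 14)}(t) -exp(2 * t)/7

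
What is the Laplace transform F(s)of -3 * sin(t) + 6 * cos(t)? 6 * s/(s^2 + 1) - 3/(s^2 + 1)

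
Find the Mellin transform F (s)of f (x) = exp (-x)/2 gamma (s)/2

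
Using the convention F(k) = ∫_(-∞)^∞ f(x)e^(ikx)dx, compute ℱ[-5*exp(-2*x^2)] -5*sqrt(2)*sqrt(pi)*exp(-k^2/8)/2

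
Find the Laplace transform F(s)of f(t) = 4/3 4/(3 * s)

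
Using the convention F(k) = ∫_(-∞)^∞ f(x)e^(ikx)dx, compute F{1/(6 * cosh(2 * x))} pi/(12 * cosh(pi * k/4))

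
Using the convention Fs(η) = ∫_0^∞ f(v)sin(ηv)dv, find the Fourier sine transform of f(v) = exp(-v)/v atan(η)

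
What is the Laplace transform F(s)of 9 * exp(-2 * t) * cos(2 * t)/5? 9 * (s + 2)/(5 * ((s + 2)^2 + 4))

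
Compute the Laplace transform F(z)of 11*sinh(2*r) 22/(z^2 - 4)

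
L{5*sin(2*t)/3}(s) 10/(3*(s^2 + 4))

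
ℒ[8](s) 8/s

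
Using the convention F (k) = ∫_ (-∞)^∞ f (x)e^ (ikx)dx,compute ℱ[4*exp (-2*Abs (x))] 16/ (k^2 + 4)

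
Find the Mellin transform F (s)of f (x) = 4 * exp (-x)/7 4 * gamma (s)/7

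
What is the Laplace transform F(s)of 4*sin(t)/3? 4/(3*(s^2 + 1))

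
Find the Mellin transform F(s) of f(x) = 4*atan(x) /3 -2*pi*sec(pi*s/2) /(3*s) 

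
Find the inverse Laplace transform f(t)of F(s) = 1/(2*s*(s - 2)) exp(t)*sinh(t)/2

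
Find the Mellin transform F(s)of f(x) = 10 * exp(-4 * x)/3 10 * gamma(s)/(3 * 2^(2 * s))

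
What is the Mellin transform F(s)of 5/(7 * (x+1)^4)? 5 * gamma(s) * gamma(4 - s)/42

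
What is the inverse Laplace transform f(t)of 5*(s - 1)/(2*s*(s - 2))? 5*exp(t)*cosh(t)/2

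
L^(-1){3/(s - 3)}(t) 3 * exp(3 * t)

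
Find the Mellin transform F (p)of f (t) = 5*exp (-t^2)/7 5*gamma (p/2)/14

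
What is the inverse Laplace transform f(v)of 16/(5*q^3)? 8*v^2/5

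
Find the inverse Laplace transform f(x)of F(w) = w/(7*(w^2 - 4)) cosh(2*x)/7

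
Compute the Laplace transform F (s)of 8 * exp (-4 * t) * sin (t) 8/ ( (s + 4)^2 + 1)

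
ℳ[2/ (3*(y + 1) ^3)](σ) pi*(σ - 2)*(σ - 1) / (3*sin (pi*σ) ) 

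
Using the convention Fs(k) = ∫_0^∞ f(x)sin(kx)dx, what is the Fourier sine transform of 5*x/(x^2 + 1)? 5*pi*exp(-k)/2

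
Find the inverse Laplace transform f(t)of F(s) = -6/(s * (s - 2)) -6 * exp(t) * sinh(t)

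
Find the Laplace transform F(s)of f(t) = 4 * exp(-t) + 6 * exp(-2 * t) 6/(s + 2) + 4/(s + 1)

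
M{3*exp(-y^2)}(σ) 3*gamma(σ/2)/2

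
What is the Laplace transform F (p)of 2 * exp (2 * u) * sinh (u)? 2/ ( (p - 2)^2-1)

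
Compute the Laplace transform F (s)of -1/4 -1/ (4*s)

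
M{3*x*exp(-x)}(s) 3*gamma(s+1)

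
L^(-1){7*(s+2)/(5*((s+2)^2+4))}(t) 7*exp(-2*t)*cos(2*t)/5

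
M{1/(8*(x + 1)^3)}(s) pi*(s - 2)*(s - 1)/(16*sin(pi*s))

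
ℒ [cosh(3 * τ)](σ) σ/(σ^2-9)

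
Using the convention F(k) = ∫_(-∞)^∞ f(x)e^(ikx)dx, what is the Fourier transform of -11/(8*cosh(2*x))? -11*pi/(16*cosh(pi*k/4))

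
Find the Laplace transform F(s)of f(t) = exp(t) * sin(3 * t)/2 3/(2 * ((s - 1)^2 + 9))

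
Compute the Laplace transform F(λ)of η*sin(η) 2*λ/(λ^2 + 1)^2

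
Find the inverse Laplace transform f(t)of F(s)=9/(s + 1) 9*exp(-t)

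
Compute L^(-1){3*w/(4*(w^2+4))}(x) 3*cos(2*x)/4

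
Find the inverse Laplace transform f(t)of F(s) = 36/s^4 6 * t^3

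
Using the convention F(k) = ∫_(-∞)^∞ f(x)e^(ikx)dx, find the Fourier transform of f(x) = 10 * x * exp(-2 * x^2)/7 5 * sqrt(2) * I * sqrt(pi) * k * exp(-k^2/8)/28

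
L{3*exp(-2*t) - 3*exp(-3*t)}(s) 3/(s + 2) - 3/(s + 3)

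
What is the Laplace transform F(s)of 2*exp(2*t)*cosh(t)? 2*(s - 2)/((s - 2)^2-1)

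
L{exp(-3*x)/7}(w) 1/(7*(w + 3))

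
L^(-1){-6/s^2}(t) -6*t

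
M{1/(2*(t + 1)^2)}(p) (-pi*p + pi)/(2*sin(pi*p))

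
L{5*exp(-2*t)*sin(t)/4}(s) 5/(4*((s+2)^2+1))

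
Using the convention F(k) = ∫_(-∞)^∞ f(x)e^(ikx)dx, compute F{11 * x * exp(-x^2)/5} 11 * I * sqrt(pi) * k * exp(-k^2/4)/10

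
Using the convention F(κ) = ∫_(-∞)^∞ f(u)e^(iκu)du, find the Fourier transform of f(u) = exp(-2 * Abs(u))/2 2/(κ^2 + 4)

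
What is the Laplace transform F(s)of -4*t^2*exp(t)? -8/(s - 1)^3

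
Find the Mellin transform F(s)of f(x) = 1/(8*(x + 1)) pi*csc(pi*s)/8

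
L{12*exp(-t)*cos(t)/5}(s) 12*(s + 1)/(5*((s + 1)^2 + 1))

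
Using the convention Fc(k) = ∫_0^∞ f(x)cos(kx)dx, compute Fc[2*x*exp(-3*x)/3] 2*(9 - k^2)/(3*(k^2 + 9)^2)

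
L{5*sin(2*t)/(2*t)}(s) 5*atan(2/s)/2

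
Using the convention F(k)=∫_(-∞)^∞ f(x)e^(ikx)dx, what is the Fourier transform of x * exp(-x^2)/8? I * sqrt(pi) * k * exp(-k^2/4)/16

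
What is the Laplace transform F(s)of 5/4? 5/(4 * s)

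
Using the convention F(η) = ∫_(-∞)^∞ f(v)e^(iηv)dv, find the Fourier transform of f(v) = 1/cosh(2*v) pi/(2*cosh(pi*η/4))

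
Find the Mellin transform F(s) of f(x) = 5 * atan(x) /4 -5 * pi * sec(pi * s/2) /(8 * s) 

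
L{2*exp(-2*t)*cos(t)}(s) 2*(s+2)/((s+2)^2+1)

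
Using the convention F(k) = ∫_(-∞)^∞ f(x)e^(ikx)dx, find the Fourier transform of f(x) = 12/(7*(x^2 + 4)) 6*pi*exp(-2*Abs(k))/7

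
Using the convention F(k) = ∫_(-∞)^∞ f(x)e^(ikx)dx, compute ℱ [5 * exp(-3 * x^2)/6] 5 * sqrt(3) * sqrt(pi) * exp(-k^2/12)/18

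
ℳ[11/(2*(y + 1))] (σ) 11*pi*csc(pi*σ)/2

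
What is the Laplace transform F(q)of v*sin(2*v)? 4*q/(q^2+4)^2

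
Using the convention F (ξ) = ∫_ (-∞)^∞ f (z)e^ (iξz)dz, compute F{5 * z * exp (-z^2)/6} 5 * I * sqrt (pi) * ξ * exp (-ξ^2/4)/12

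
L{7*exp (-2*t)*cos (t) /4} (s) 7*(s + 2) / (4*( (s + 2) ^2 + 1) ) 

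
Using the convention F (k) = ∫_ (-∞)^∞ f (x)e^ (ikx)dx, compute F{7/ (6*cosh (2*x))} 7*pi/ (12*cosh (pi*k/4))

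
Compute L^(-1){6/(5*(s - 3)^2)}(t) 6*t*exp(3*t)/5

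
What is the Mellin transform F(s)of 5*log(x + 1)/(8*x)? -5*pi*csc(pi*s)/(8*s - 8)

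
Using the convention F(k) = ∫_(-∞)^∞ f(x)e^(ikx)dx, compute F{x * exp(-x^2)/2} I * sqrt(pi) * k * exp(-k^2/4)/4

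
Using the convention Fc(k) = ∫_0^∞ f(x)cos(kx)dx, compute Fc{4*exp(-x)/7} 4/(7*(k^2 + 1))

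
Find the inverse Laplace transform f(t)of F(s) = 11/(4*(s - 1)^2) 11*t*exp(t)/4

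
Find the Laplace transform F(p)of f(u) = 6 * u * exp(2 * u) 6/(p - 2)^2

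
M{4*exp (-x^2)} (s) 2*gamma (s/2)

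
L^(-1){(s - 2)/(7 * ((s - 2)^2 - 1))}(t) exp(2 * t) * cosh(t)/7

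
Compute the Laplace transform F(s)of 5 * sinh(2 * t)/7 10/(7 * (s^2 - 4))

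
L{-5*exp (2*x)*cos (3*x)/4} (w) 5*(2 - w)/ (4*( (w - 2)^2 + 9))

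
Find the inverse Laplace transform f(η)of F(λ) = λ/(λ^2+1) cos(η)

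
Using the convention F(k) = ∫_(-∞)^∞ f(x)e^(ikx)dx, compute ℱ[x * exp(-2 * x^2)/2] sqrt(2) * I * sqrt(pi) * k * exp(-k^2/8)/16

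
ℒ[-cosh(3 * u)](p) -p/(p^2 - 9)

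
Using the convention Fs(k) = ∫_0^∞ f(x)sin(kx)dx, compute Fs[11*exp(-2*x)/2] 11*k/(2*(k^2 + 4))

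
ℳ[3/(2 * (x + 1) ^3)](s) 3 * pi * (s - 2) * (s - 1) /(4 * sin(pi * s) ) 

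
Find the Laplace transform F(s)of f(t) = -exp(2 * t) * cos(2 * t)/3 (2 - s)/(3 * ((s - 2)^2+4))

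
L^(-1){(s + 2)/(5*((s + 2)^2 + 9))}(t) exp(-2*t)*cos(3*t)/5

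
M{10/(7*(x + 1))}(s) 10*pi*csc(pi*s)/7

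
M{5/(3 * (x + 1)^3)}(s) 5 * pi * (s - 2) * (s - 1)/(6 * sin(pi * s))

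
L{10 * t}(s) 10/s^2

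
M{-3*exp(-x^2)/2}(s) -3*gamma(s/2)/4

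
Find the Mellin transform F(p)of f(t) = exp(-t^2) gamma(p/2)/2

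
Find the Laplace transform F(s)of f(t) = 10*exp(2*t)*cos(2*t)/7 10*(s - 2)/(7*((s - 2)^2+4))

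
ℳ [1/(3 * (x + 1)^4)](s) gamma(s) * gamma(4 - s)/18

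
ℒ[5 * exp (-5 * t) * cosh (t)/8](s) 5 * (s + 5)/ (8 * ( (s + 5)^2 - 1))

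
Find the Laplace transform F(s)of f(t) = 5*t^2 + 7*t 7/s^2 + 10/s^3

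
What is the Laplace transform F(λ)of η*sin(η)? 2*λ/(λ^2 + 1)^2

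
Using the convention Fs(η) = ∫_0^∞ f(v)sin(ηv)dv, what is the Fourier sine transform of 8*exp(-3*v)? 8*η/(η^2 + 9)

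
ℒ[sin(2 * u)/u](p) atan(2/p)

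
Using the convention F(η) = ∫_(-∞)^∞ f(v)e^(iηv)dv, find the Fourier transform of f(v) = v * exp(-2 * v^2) sqrt(2) * I * sqrt(pi) * η * exp(-η^2/8)/8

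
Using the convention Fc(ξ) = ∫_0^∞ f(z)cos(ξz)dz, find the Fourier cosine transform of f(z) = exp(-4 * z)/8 1/(2 * (ξ^2 + 16))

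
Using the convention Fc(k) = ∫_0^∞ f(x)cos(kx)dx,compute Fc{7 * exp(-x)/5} 7/(5 * (k^2 + 1))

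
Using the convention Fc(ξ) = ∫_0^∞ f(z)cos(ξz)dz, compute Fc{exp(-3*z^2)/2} sqrt(3)*sqrt(pi)*exp(-ξ^2/12)/12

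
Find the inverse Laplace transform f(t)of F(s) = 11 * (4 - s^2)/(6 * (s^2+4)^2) -11 * t * cos(2 * t)/6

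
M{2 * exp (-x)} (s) 2 * gamma (s)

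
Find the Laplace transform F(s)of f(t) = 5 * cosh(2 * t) 5 * s/(s^2 - 4)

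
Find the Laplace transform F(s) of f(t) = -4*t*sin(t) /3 -8*s/(3*(s^2 + 1) ^2) 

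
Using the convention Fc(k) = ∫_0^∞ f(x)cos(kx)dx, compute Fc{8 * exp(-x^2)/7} 4 * sqrt(pi) * exp(-k^2/4)/7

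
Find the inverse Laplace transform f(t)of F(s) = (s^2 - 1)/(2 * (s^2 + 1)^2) t * cos(t)/2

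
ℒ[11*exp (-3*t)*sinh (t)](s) 11/ ( (s+3)^2 - 1)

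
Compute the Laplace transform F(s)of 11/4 11/(4 * s)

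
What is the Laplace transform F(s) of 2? 2/s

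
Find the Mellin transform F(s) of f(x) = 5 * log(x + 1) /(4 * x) -5 * pi * csc(pi * s) /(4 * s - 4) 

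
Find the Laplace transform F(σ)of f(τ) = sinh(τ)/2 1/(2 * (σ^2-1))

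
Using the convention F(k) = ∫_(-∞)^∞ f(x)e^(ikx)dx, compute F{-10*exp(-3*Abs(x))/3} -20/(k^2 + 9)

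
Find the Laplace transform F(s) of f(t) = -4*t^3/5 -24/(5*s^4) 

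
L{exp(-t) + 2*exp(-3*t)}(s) 2/(s + 3) + 1/(s + 1)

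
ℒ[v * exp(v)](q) (q - 1)^(-2)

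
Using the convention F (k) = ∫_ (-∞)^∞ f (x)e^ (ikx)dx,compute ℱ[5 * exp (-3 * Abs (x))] 30/ (k^2 + 9)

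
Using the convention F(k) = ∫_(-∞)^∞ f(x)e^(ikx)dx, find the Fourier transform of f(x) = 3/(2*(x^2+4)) 3*pi*exp(-2*Abs(k))/4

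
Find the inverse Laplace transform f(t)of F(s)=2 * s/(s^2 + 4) 2 * cos(2 * t)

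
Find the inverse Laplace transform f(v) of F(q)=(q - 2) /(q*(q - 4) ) exp(2*v)*cosh(2*v) 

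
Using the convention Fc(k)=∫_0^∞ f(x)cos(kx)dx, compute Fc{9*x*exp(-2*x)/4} 9*(4 - k^2)/(4*(k^2 + 4)^2)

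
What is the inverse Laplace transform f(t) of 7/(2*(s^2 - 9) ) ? 7*sinh(3*t) /6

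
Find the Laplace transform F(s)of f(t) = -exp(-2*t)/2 -1/(2*s + 4)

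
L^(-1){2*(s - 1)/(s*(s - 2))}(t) 2*exp(t)*cosh(t)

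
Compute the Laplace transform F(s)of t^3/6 s^(-4)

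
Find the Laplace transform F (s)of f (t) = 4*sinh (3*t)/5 12/ (5*(s^2 - 9))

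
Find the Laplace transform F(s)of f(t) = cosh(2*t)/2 s/(2*(s^2 - 4))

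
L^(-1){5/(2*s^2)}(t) 5*t/2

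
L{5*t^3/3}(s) 10/s^4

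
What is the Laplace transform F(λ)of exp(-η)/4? 1/(4 * (λ + 1))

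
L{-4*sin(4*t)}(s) -16/(s^2 + 16)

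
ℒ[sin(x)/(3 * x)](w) atan(1/w)/3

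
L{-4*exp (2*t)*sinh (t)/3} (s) -4/ (3*(s - 2)^2 - 3)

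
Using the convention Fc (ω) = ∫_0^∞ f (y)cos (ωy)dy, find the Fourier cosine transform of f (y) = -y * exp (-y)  (ω^2 - 1)/ (ω^2 + 1)^2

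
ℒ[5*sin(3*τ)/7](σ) 15/(7*(σ^2 + 9))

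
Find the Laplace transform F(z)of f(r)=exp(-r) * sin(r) 1/((z+1)^2+1)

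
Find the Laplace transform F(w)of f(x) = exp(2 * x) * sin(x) 1/((w - 2)^2 + 1)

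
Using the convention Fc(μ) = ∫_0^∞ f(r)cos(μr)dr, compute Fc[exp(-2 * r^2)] sqrt(2) * sqrt(pi) * exp(-μ^2/8)/4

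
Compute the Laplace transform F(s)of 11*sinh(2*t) 22/(s^2-4)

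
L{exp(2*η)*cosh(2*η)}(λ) (λ - 2)/(λ*(λ - 4))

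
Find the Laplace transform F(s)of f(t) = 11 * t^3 66/s^4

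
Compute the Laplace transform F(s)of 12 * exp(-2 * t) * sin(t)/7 12/(7 * ((s + 2)^2 + 1))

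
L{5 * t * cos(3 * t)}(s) 5 * (s^2-9)/(s^2+9)^2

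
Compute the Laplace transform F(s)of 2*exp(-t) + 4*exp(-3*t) 4/(s + 3) + 2/(s + 1)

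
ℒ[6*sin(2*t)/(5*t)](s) 6*atan(2/s)/5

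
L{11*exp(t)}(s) 11/(s - 1)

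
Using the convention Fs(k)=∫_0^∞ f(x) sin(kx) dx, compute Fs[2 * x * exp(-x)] 4 * k/(k^2 + 1) ^2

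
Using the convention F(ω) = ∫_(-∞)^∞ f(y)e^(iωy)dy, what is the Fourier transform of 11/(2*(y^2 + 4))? 11*pi*exp(-2*Abs(ω))/4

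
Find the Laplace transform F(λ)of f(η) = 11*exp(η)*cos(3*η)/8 11*(λ - 1)/(8*((λ - 1)^2+9))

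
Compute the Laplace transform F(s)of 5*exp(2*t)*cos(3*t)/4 5*(s - 2)/(4*((s - 2)^2 + 9))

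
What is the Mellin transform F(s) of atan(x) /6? -pi*sec(pi*s/2) /(12*s) 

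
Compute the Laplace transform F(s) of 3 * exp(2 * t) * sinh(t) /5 3/(5 * ((s - 2) ^2 - 1) ) 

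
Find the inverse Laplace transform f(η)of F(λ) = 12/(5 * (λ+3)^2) 12 * η * exp(-3 * η)/5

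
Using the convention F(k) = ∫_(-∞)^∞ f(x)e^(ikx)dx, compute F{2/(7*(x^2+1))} 2*pi*exp(-Abs(k))/7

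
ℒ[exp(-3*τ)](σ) 1/(σ+3)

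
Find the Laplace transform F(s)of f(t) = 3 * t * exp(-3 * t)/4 3/(4 * (s + 3)^2)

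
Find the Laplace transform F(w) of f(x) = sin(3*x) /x atan(3/w) 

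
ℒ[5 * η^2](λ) 10/λ^3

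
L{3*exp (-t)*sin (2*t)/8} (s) 3/ (4*( (s+1)^2+4))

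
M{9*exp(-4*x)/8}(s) 9*gamma(s)/(8*2^(2*s))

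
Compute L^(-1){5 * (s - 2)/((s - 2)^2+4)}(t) 5 * exp(2 * t) * cos(2 * t)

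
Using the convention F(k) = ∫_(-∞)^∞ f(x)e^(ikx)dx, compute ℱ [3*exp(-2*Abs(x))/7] 12/(7*(k^2 + 4))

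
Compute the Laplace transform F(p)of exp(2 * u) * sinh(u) 1/((p - 2)^2 - 1)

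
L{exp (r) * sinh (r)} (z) 1/ (z * (z - 2))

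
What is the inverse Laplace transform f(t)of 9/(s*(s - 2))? 9*exp(t)*sinh(t)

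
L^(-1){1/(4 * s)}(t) 1/4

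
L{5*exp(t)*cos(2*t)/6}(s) 5*(s - 1)/(6*((s - 1)^2 + 4))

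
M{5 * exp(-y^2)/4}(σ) 5 * gamma(σ/2)/8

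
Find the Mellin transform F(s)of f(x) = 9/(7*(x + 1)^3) 9*pi*(s - 2)*(s - 1)/(14*sin(pi*s))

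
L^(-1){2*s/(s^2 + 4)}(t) 2*cos(2*t)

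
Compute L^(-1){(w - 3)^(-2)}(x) x*exp(3*x)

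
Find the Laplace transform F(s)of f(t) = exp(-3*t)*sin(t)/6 1/(6*((s + 3)^2 + 1))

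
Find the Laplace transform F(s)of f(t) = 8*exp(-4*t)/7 8/(7*(s + 4))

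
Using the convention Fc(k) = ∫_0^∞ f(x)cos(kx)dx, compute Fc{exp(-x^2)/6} sqrt(pi)*exp(-k^2/4)/12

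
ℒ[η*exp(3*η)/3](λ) 1/(3*(λ - 3)^2)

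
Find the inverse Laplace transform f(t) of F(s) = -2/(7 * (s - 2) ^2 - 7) -2 * exp(2 * t) * sinh(t) /7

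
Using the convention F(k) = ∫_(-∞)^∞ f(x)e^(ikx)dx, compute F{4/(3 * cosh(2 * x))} 2 * pi/(3 * cosh(pi * k/4))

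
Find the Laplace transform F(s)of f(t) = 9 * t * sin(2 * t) 36 * s/(s^2 + 4)^2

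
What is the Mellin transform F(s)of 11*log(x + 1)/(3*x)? -11*pi*csc(pi*s)/(3*s - 3)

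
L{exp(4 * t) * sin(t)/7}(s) 1/(7 * ((s - 4)^2 + 1))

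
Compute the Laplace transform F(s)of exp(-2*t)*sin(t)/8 1/(8*((s+2)^2+1))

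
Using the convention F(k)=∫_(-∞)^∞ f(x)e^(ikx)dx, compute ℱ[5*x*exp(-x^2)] 5*I*sqrt(pi)*k*exp(-k^2/4)/2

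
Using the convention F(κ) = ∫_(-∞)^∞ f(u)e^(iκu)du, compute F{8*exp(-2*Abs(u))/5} 32/(5*(κ^2 + 4))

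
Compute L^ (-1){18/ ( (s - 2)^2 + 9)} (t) 6*exp (2*t)*sin (3*t)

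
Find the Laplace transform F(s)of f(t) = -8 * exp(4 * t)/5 -8/(5 * s - 20)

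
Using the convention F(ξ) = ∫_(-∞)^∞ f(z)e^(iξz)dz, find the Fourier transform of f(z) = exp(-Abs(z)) 2/(ξ^2+1)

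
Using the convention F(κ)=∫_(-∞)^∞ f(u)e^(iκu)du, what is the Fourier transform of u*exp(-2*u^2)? sqrt(2)*I*sqrt(pi)*κ*exp(-κ^2/8)/8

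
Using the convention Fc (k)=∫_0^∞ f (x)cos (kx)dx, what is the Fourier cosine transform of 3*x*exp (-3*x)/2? 3*(9 - k^2)/ (2*(k^2 + 9)^2)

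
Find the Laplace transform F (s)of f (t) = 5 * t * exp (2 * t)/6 5/ (6 * (s - 2)^2)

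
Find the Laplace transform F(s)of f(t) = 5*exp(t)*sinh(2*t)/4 5/(2*((s - 1)^2 - 4))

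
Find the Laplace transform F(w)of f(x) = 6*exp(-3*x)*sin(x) 6/((w+3)^2+1)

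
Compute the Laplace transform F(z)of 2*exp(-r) 2/(z + 1)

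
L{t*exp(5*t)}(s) (s - 5)^(-2)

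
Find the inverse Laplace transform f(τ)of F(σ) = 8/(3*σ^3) 4*τ^2/3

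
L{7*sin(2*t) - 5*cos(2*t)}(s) 14/(s^2 + 4) - 5*s/(s^2 + 4)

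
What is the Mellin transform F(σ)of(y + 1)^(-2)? (-pi*σ + pi)/sin(pi*σ)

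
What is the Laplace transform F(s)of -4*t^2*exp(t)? -8/(s - 1)^3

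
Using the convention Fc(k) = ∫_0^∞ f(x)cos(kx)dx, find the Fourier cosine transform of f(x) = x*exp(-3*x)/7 (9 - k^2)/(7*(k^2 + 9)^2)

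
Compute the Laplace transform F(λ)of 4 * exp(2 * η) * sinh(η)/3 4/(3 * ((λ - 2)^2-1))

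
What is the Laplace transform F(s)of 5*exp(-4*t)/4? 5/(4*(s + 4))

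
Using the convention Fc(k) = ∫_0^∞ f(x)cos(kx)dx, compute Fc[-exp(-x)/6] -1/(6*k^2 + 6)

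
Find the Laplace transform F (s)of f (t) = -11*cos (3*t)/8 -11*s/ (8*s^2+72)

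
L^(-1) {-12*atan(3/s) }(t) -12*sin(3*t) /t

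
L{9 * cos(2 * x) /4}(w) 9 * w/(4 * (w^2 + 4) ) 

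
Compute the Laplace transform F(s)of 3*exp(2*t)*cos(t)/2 3*(s - 2)/(2*((s - 2)^2 + 1))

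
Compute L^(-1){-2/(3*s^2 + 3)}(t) -2*sin(t)/3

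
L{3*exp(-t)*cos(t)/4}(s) 3*(s + 1)/(4*((s + 1)^2 + 1))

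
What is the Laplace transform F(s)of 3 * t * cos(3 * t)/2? 3 * (s^2 - 9)/(2 * (s^2 + 9)^2)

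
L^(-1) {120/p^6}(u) u^5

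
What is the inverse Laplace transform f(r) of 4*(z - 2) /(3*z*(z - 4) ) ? 4*exp(2*r)*cosh(2*r) /3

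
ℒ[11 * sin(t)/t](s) 11 * atan(1/s)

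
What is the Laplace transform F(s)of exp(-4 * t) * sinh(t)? 1/((s + 4)^2 - 1)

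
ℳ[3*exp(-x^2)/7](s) 3*gamma(s/2)/14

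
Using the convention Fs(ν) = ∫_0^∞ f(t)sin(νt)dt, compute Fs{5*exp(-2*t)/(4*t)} 5*atan(ν/2)/4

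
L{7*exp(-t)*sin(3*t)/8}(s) 21/(8*((s + 1)^2 + 9))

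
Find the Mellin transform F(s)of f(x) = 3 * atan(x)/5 -3 * pi * sec(pi * s/2)/(10 * s)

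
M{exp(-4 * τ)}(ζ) gamma(ζ)/4^ζ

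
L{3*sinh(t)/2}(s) 3/(2*(s^2 - 1))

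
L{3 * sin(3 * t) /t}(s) 3 * atan(3/s) 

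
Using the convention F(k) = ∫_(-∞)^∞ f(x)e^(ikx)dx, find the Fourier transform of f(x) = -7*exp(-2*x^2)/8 -7*sqrt(2)*sqrt(pi)*exp(-k^2/8)/16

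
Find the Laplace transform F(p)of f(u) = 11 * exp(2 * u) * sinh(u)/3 11/(3 * ((p - 2)^2-1))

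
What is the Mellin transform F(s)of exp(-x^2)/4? gamma(s/2)/8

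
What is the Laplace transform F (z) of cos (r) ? z/ (z^2 + 1) 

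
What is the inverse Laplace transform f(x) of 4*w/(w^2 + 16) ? 4*cos(4*x) 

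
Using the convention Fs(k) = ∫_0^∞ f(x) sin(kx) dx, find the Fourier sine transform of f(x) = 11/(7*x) 11*pi/14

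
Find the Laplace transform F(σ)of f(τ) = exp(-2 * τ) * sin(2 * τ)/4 1/(2 * ((σ + 2)^2 + 4))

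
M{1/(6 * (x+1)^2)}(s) (-pi * s+pi)/(6 * sin(pi * s))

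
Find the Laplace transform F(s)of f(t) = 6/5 6/(5*s)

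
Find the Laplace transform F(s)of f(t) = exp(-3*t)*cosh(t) (s+3)/((s+3)^2 - 1)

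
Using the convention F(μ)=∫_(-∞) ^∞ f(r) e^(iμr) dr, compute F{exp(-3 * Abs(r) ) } 6/(μ^2 + 9) 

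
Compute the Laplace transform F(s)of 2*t 2/s^2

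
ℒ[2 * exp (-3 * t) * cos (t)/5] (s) 2 * (s + 3)/ (5 * ( (s + 3)^2 + 1))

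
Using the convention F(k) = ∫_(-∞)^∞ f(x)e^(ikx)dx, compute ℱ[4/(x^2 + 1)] 4 * pi * exp(-Abs(k))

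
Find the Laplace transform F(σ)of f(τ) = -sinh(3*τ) -3/(σ^2-9)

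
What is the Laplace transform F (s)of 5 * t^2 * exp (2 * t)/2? 5/ (s - 2)^3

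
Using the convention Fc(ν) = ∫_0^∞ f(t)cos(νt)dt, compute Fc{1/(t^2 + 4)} pi*exp(-2*ν)/4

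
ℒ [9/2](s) 9/(2*s)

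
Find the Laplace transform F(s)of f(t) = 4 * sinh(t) 4/(s^2 - 1)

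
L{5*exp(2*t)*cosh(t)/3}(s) 5*(s - 2)/(3*((s - 2)^2 - 1))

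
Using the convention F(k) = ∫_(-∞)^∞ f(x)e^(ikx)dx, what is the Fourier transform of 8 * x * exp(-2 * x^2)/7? sqrt(2) * I * sqrt(pi) * k * exp(-k^2/8)/7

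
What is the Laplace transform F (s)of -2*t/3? -2/ (3*s^2)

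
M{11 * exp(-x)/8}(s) 11 * gamma(s)/8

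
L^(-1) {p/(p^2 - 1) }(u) cosh(u) 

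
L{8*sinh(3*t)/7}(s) 24/(7*(s^2 - 9))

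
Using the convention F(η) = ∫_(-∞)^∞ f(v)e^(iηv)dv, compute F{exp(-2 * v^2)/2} sqrt(2) * sqrt(pi) * exp(-η^2/8)/4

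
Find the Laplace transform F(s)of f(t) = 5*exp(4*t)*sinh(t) 5/((s - 4)^2 - 1)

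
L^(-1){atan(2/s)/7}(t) sin(2*t)/(7*t)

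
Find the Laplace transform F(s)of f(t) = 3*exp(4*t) 3/(s - 4)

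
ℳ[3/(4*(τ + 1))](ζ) 3*pi*csc(pi*ζ)/4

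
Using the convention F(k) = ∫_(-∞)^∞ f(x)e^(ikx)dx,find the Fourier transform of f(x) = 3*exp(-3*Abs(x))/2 9/(k^2+9)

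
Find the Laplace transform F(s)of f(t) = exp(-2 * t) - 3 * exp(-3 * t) 1/(s + 2) - 3/(s + 3)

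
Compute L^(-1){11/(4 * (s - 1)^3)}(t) 11 * t^2 * exp(t)/8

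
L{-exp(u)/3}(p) -1/(3 * p - 3)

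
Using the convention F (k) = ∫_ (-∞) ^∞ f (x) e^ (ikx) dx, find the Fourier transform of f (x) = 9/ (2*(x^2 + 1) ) 9*pi*exp (-Abs (k) ) /2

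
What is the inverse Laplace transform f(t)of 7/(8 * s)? 7/8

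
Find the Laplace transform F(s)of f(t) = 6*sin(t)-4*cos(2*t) 6/(s^2 + 1)-4*s/(s^2 + 4)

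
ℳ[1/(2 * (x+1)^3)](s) pi * (s - 2) * (s - 1)/(4 * sin(pi * s))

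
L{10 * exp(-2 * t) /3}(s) 10/(3 * (s + 2) ) 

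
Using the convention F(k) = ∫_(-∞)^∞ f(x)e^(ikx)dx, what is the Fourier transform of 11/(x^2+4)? 11 * pi * exp(-2 * Abs(k))/2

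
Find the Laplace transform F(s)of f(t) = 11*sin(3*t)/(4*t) 11*atan(3/s)/4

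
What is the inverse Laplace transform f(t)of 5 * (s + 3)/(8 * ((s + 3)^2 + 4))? 5 * exp(-3 * t) * cos(2 * t)/8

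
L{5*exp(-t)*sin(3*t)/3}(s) 5/((s + 1)^2 + 9)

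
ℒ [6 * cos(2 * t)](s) 6 * s/(s^2 + 4)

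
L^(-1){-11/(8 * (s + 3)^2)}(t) -11 * t * exp(-3 * t)/8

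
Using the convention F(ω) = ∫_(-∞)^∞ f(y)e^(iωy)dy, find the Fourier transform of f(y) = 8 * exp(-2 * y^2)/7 4 * sqrt(2) * sqrt(pi) * exp(-ω^2/8)/7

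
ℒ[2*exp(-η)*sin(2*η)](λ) 4/((λ + 1)^2 + 4)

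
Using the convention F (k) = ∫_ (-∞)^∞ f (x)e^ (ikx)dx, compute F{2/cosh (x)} 2 * pi/cosh (pi * k/2)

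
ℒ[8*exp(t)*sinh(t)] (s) 8/(s*(s - 2) ) 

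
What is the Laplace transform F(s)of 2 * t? 2/s^2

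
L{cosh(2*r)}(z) z/(z^2 - 4)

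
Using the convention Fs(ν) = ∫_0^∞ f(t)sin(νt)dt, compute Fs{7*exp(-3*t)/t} 7*atan(ν/3)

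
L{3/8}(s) 3/(8*s)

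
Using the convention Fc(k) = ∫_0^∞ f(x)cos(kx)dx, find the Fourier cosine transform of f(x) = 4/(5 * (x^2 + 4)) pi * exp(-2 * k)/5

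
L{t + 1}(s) 1/s + s^(-2)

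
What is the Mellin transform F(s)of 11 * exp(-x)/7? 11 * gamma(s)/7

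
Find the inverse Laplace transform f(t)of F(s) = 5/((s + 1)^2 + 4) 5 * exp(-t) * sin(2 * t)/2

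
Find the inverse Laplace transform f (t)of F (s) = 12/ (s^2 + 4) 6*sin (2*t)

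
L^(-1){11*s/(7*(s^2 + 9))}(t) 11*cos(3*t)/7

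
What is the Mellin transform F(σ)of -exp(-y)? -gamma(σ)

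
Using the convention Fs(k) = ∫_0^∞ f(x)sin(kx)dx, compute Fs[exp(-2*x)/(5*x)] atan(k/2)/5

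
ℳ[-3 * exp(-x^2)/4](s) -3 * gamma(s/2)/8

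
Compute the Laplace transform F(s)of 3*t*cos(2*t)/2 3*(s^2 - 4)/(2*(s^2 + 4)^2)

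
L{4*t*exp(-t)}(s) 4/(s + 1)^2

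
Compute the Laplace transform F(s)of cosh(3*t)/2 s/(2*(s^2-9))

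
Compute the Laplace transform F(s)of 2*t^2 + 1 4/s^3 + 1/s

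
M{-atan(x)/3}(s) pi*sec(pi*s/2)/(6*s)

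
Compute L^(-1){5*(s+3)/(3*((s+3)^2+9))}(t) 5*exp(-3*t)*cos(3*t)/3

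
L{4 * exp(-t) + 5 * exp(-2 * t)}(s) 5/(s + 2) + 4/(s + 1)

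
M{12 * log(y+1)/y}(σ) -12 * pi * csc(pi * σ)/(σ - 1)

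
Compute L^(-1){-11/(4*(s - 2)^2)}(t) -11*t*exp(2*t)/4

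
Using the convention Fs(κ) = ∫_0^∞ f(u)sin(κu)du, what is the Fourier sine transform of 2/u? pi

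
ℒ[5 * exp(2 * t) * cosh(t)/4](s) 5 * (s - 2)/(4 * ((s - 2)^2 - 1))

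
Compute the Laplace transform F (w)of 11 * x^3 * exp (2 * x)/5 66/ (5 * (w - 2)^4)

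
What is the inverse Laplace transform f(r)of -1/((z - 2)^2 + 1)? -exp(2 * r) * sin(r)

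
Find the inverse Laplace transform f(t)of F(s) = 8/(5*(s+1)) 8*exp(-t)/5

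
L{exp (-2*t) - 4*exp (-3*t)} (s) 1/ (s + 2) - 4/ (s + 3)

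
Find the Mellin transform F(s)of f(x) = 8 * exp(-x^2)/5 4 * gamma(s/2)/5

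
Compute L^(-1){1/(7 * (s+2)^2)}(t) t * exp(-2 * t)/7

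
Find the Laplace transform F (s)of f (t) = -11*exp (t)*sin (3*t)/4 -33/ (4*(s - 1)^2+36)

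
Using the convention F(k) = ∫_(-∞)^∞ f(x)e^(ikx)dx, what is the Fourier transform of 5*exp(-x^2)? 5*sqrt(pi)*exp(-k^2/4)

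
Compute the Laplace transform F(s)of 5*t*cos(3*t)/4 5*(s^2 - 9)/(4*(s^2 + 9)^2)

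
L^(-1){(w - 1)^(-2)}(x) x * exp(x)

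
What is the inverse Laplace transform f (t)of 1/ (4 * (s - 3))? exp (3 * t)/4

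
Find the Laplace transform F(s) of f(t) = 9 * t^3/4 27/(2 * s^4) 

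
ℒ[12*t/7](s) 12/(7*s^2)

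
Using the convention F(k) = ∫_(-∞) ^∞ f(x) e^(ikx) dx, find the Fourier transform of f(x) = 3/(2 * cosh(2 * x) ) 3 * pi/(4 * cosh(pi * k/4) ) 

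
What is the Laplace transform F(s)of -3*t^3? -18/s^4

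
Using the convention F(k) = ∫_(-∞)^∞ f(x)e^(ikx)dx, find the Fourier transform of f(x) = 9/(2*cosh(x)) 9*pi/(2*cosh(pi*k/2))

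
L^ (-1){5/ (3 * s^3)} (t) 5 * t^2/6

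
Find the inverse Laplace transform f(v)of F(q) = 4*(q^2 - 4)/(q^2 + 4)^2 4*v*cos(2*v)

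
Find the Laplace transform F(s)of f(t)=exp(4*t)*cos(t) (s - 4)/((s - 4)^2 + 1)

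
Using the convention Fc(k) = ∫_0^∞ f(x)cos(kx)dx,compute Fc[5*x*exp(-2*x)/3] 5*(4 - k^2)/(3*(k^2 + 4)^2)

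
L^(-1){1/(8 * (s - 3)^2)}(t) t * exp(3 * t)/8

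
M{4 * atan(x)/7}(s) -2 * pi * sec(pi * s/2)/(7 * s)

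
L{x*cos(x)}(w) (w^2-1)/(w^2 + 1)^2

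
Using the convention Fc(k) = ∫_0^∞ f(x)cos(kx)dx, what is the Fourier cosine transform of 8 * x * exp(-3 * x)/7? 8 * (9 - k^2)/(7 * (k^2 + 9)^2)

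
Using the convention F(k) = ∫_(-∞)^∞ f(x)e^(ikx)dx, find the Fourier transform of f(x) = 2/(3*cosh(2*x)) pi/(3*cosh(pi*k/4))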